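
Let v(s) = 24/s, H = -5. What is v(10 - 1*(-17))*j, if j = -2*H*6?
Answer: 160/3 ≈ 53.333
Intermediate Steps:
j = 60 (j = -2*(-5)*6 = 10*6 = 60)
v(10 - 1*(-17))*j = (24/(10 - 1*(-17)))*60 = (24/(10 + 17))*60 = (24/27)*60 = (24*(1/27))*60 = (8/9)*60 = 160/3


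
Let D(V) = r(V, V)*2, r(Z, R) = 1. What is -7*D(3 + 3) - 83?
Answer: -97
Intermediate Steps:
D(V) = 2 (D(V) = 1*2 = 2)
-7*D(3 + 3) - 83 = -7*2 - 83 = -14 - 83 = -97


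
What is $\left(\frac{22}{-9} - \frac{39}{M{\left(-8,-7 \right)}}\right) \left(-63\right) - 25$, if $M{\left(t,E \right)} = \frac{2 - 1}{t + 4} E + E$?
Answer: $-339$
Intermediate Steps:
$M{\left(t,E \right)} = E + \frac{E}{4 + t}$ ($M{\left(t,E \right)} = 1 \frac{1}{4 + t} E + E = \frac{E}{4 + t} + E = E + \frac{E}{4 + t}$)
$\left(\frac{22}{-9} - \frac{39}{M{\left(-8,-7 \right)}}\right) \left(-63\right) - 25 = \left(\frac{22}{-9} - \frac{39}{\left(-7\right) \frac{1}{4 - 8} \left(5 - 8\right)}\right) \left(-63\right) - 25 = \left(22 \left(- \frac{1}{9}\right) - \frac{39}{\left(-7\right) \frac{1}{-4} \left(-3\right)}\right) \left(-63\right) + \left(-79 + 54\right) = \left(- \frac{22}{9} - \frac{39}{\left(-7\right) \left(- \frac{1}{4}\right) \left(-3\right)}\right) \left(-63\right) - 25 = \left(- \frac{22}{9} - \frac{39}{- \frac{21}{4}}\right) \left(-63\right) - 25 = \left(- \frac{22}{9} - - \frac{52}{7}\right) \left(-63\right) - 25 = \left(- \frac{22}{9} + \frac{52}{7}\right) \left(-63\right) - 25 = \frac{314}{63} \left(-63\right) - 25 = -314 - 25 = -339$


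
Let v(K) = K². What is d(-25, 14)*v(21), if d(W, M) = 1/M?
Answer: 63/2 ≈ 31.500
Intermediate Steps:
d(-25, 14)*v(21) = 21²/14 = (1/14)*441 = 63/2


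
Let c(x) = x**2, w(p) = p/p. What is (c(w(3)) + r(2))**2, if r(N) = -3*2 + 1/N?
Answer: 81/4 ≈ 20.250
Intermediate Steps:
w(p) = 1
r(N) = -6 + 1/N
(c(w(3)) + r(2))**2 = (1**2 + (-6 + 1/2))**2 = (1 + (-6 + 1/2))**2 = (1 - 11/2)**2 = (-9/2)**2 = 81/4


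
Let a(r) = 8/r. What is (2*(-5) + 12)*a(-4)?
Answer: -4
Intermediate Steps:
(2*(-5) + 12)*a(-4) = (2*(-5) + 12)*(8/(-4)) = (-10 + 12)*(8*(-1/4)) = 2*(-2) = -4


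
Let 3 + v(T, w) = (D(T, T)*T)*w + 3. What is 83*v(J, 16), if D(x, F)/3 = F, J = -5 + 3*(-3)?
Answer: 780864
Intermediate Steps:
J = -14 (J = -5 - 9 = -14)
D(x, F) = 3*F
v(T, w) = 3*w*T**2 (v(T, w) = -3 + (((3*T)*T)*w + 3) = -3 + ((3*T**2)*w + 3) = -3 + (3*w*T**2 + 3) = -3 + (3 + 3*w*T**2) = 3*w*T**2)
83*v(J, 16) = 83*(3*16*(-14)**2) = 83*(3*16*196) = 83*9408 = 780864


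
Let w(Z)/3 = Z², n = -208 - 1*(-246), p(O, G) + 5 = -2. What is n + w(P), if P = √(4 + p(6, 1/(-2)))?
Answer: 29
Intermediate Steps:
p(O, G) = -7 (p(O, G) = -5 - 2 = -7)
n = 38 (n = -208 + 246 = 38)
P = I*√3 (P = √(4 - 7) = √(-3) = I*√3 ≈ 1.732*I)
w(Z) = 3*Z²
n + w(P) = 38 + 3*(I*√3)² = 38 + 3*(-3) = 38 - 9 = 29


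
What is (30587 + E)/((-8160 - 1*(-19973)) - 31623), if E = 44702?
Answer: -75289/19810 ≈ -3.8006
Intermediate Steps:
(30587 + E)/((-8160 - 1*(-19973)) - 31623) = (30587 + 44702)/((-8160 - 1*(-19973)) - 31623) = 75289/((-8160 + 19973) - 31623) = 75289/(11813 - 31623) = 75289/(-19810) = 75289*(-1/19810) = -75289/19810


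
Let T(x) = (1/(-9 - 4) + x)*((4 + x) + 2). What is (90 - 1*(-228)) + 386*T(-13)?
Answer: 463474/13 ≈ 35652.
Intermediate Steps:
T(x) = (6 + x)*(-1/13 + x) (T(x) = (1/(-13) + x)*(6 + x) = (-1/13 + x)*(6 + x) = (6 + x)*(-1/13 + x))
(90 - 1*(-228)) + 386*T(-13) = (90 - 1*(-228)) + 386*(-6/13 + (-13)**2 + (77/13)*(-13)) = (90 + 228) + 386*(-6/13 + 169 - 77) = 318 + 386*(1190/13) = 318 + 459340/13 = 463474/13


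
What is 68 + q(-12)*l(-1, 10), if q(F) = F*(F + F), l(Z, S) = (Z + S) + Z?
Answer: 2372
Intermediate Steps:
l(Z, S) = S + 2*Z (l(Z, S) = (S + Z) + Z = S + 2*Z)
q(F) = 2*F² (q(F) = F*(2*F) = 2*F²)
68 + q(-12)*l(-1, 10) = 68 + (2*(-12)²)*(10 + 2*(-1)) = 68 + (2*144)*(10 - 2) = 68 + 288*8 = 68 + 2304 = 2372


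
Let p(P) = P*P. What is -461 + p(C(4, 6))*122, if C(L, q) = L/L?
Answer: -339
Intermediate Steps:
C(L, q) = 1
p(P) = P²
-461 + p(C(4, 6))*122 = -461 + 1²*122 = -461 + 1*122 = -461 + 122 = -339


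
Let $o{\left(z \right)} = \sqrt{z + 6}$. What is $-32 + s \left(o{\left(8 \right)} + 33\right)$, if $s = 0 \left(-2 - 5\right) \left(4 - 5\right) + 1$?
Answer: $1 + \sqrt{14} \approx 4.7417$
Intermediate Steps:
$o{\left(z \right)} = \sqrt{6 + z}$
$s = 1$ ($s = 0 \left(\left(-7\right) \left(-1\right)\right) + 1 = 0 \cdot 7 + 1 = 0 + 1 = 1$)
$-32 + s \left(o{\left(8 \right)} + 33\right) = -32 + 1 \left(\sqrt{6 + 8} + 33\right) = -32 + 1 \left(\sqrt{14} + 33\right) = -32 + 1 \left(33 + \sqrt{14}\right) = -32 + \left(33 + \sqrt{14}\right) = 1 + \sqrt{14}$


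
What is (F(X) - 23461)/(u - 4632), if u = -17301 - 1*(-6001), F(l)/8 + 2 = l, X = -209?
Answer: 25149/15932 ≈ 1.5785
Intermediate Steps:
F(l) = -16 + 8*l
u = -11300 (u = -17301 + 6001 = -11300)
(F(X) - 23461)/(u - 4632) = ((-16 + 8*(-209)) - 23461)/(-11300 - 4632) = ((-16 - 1672) - 23461)/(-15932) = (-1688 - 23461)*(-1/15932) = -25149*(-1/15932) = 25149/15932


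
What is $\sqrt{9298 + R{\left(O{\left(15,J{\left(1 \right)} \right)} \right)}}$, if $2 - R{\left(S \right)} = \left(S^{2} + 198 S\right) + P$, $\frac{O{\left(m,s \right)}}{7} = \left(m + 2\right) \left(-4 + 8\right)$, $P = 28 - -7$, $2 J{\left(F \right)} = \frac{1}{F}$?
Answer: $i \sqrt{311559} \approx 558.17 i$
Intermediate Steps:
$J{\left(F \right)} = \frac{1}{2 F}$
$P = 35$ ($P = 28 + 7 = 35$)
$O{\left(m,s \right)} = 56 + 28 m$ ($O{\left(m,s \right)} = 7 \left(m + 2\right) \left(-4 + 8\right) = 7 \left(2 + m\right) 4 = 7 \left(8 + 4 m\right) = 56 + 28 m$)
$R{\left(S \right)} = -33 - S^{2} - 198 S$ ($R{\left(S \right)} = 2 - \left(\left(S^{2} + 198 S\right) + 35\right) = 2 - \left(35 + S^{2} + 198 S\right) = -33 - S^{2} - 198 S$)
$\sqrt{9298 + R{\left(O{\left(15,J{\left(1 \right)} \right)} \right)}} = \sqrt{9298 - \left(33 + \left(56 + 28 \cdot 15\right)^{2} + 198 \left(56 + 28 \cdot 15\right)\right)} = \sqrt{9298 - \left(33 + \left(56 + 420\right)^{2} + 198 \left(56 + 420\right)\right)} = \sqrt{9298 - 320857} = \sqrt{-311559} = i \sqrt{311559}$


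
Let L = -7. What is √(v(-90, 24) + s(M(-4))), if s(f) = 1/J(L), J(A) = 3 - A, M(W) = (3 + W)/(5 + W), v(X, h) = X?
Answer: I*√8990/10 ≈ 9.4816*I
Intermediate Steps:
M(W) = (3 + W)/(5 + W)
s(f) = ⅒ (s(f) = 1/(3 - 1*(-7)) = 1/(3 + 7) = 1/10 = ⅒)
√(v(-90, 24) + s(M(-4))) = √(-90 + ⅒) = √(-899/10) = I*√8990/10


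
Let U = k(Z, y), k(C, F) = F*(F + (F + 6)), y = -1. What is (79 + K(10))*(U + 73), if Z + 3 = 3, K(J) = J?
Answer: 6141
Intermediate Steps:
Z = 0 (Z = -3 + 3 = 0)
k(C, F) = F*(6 + 2*F) (k(C, F) = F*(F + (6 + F)) = F*(6 + 2*F))
U = -4 (U = 2*(-1)*(3 - 1) = 2*(-1)*2 = -4)
(79 + K(10))*(U + 73) = (79 + 10)*(-4 + 73) = 89*69 = 6141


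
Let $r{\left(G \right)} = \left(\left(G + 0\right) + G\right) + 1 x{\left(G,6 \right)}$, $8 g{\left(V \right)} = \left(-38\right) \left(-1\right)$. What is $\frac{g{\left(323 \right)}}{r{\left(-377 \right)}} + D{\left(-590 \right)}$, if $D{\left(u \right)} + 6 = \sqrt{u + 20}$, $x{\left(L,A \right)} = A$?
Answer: $- \frac{17971}{2992} + i \sqrt{570} \approx -6.0063 + 23.875 i$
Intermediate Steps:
$D{\left(u \right)} = -6 + \sqrt{20 + u}$ ($D{\left(u \right)} = -6 + \sqrt{u + 20} = -6 + \sqrt{20 + u}$)
$g{\left(V \right)} = \frac{19}{4}$ ($g{\left(V \right)} = \frac{\left(-38\right) \left(-1\right)}{8} = \frac{1}{8} \cdot 38 = \frac{19}{4}$)
$r{\left(G \right)} = 6 + 2 G$ ($r{\left(G \right)} = \left(\left(G + 0\right) + G\right) + 1 \cdot 6 = \left(G + G\right) + 6 = 2 G + 6 = 6 + 2 G$)
$\frac{g{\left(323 \right)}}{r{\left(-377 \right)}} + D{\left(-590 \right)} = \frac{19}{4 \left(6 + 2 \left(-377\right)\right)} - \left(6 - \sqrt{20 - 590}\right) = \frac{19}{4 \left(6 - 754\right)} - \left(6 - \sqrt{-570}\right) = \frac{19}{4 \left(-748\right)} - \left(6 - i \sqrt{570}\right) = \frac{19}{4} \left(- \frac{1}{748}\right) - \left(6 - i \sqrt{570}\right) = - \frac{19}{2992} - \left(6 - i \sqrt{570}\right) = - \frac{17971}{2992} + i \sqrt{570}$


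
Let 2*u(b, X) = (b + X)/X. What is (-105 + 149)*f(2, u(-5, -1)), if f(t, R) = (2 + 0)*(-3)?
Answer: -264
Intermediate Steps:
u(b, X) = (X + b)/(2*X) (u(b, X) = ((b + X)/X)/2 = ((X + b)/X)/2 = (X + b)/(2*X))
f(t, R) = -6 (f(t, R) = 2*(-3) = -6)
(-105 + 149)*f(2, u(-5, -1)) = (-105 + 149)*(-6) = 44*(-6) = -264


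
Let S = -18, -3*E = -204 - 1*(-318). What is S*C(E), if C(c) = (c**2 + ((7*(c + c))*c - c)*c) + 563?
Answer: 13817610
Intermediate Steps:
E = -38 (E = -(-204 - 1*(-318))/3 = -(-204 + 318)/3 = -1/3*114 = -38)
C(c) = 563 + c**2 + c*(-c + 14*c**2) (C(c) = (c**2 + ((7*(2*c))*c - c)*c) + 563 = (c**2 + ((14*c)*c - c)*c) + 563 = (c**2 + (14*c**2 - c)*c) + 563 = (c**2 + (-c + 14*c**2)*c) + 563 = (c**2 + c*(-c + 14*c**2)) + 563 = 563 + c**2 + c*(-c + 14*c**2))
S*C(E) = -18*(563 + 14*(-38)**3) = -18*(563 + 14*(-54872)) = -18*(563 - 768208) = -18*(-767645) = 13817610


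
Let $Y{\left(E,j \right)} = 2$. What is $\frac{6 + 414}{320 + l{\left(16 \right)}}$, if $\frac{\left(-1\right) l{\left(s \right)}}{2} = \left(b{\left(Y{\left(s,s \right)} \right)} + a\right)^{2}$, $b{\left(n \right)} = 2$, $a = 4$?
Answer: $\frac{105}{62} \approx 1.6935$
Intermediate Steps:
$l{\left(s \right)} = -72$ ($l{\left(s \right)} = - 2 \left(2 + 4\right)^{2} = - 2 \cdot 6^{2} = \left(-2\right) 36 = -72$)
$\frac{6 + 414}{320 + l{\left(16 \right)}} = \frac{6 + 414}{320 - 72} = \frac{420}{248} = 420 \cdot \frac{1}{248} = \frac{105}{62}$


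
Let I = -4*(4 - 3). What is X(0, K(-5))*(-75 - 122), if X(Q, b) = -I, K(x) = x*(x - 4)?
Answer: -788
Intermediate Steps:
K(x) = x*(-4 + x)
I = -4 (I = -4*1 = -4)
X(Q, b) = 4 (X(Q, b) = -1*(-4) = 4)
X(0, K(-5))*(-75 - 122) = 4*(-75 - 122) = 4*(-197) = -788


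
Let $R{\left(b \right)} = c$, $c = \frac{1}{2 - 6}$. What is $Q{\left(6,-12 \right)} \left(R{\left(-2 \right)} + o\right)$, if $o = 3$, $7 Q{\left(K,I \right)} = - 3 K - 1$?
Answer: $- \frac{209}{28} \approx -7.4643$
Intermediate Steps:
$Q{\left(K,I \right)} = - \frac{1}{7} - \frac{3 K}{7}$ ($Q{\left(K,I \right)} = \frac{- 3 K - 1}{7} = \frac{-1 - 3 K}{7} = - \frac{1}{7} - \frac{3 K}{7}$)
$c = - \frac{1}{4}$ ($c = \frac{1}{-4} = - \frac{1}{4} \approx -0.25$)
$R{\left(b \right)} = - \frac{1}{4}$
$Q{\left(6,-12 \right)} \left(R{\left(-2 \right)} + o\right) = \left(- \frac{1}{7} - \frac{18}{7}\right) \left(- \frac{1}{4} + 3\right) = \left(- \frac{1}{7} - \frac{18}{7}\right) \frac{11}{4} = \left(- \frac{19}{7}\right) \frac{11}{4} = - \frac{209}{28}$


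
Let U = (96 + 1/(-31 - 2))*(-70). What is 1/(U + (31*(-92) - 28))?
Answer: -33/316730 ≈ -0.00010419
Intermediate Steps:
U = -221690/33 (U = (96 + 1/(-33))*(-70) = (96 - 1/33)*(-70) = (3167/33)*(-70) = -221690/33 ≈ -6717.9)
1/(U + (31*(-92) - 28)) = 1/(-221690/33 + (31*(-92) - 28)) = 1/(-221690/33 + (-2852 - 28)) = 1/(-221690/33 - 2880) = 1/(-316730/33) = -33/316730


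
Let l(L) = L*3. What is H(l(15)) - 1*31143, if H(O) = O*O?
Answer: -29118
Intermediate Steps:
l(L) = 3*L
H(O) = O²
H(l(15)) - 1*31143 = (3*15)² - 1*31143 = 45² - 31143 = 2025 - 31143 = -29118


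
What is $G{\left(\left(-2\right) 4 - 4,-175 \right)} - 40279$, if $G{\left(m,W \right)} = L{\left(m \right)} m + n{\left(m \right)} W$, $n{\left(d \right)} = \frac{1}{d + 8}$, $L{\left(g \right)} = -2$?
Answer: $- \frac{160845}{4} \approx -40211.0$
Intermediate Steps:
$n{\left(d \right)} = \frac{1}{8 + d}$
$G{\left(m,W \right)} = - 2 m + \frac{W}{8 + m}$
$G{\left(\left(-2\right) 4 - 4,-175 \right)} - 40279 = \frac{-175 - 2 \left(\left(-2\right) 4 - 4\right) \left(8 - 12\right)}{8 - 12} - 40279 = \frac{-175 - 2 \left(-8 - 4\right) \left(8 - 12\right)}{8 - 12} - 40279 = \frac{-175 - - 24 \left(8 - 12\right)}{8 - 12} - 40279 = \frac{-175 - \left(-24\right) \left(-4\right)}{-4} - 40279 = - \frac{-175 - 96}{4} - 40279 = \left(- \frac{1}{4}\right) \left(-271\right) - 40279 = \frac{271}{4} - 40279 = - \frac{160845}{4}$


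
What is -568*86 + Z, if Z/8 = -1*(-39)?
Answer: -48536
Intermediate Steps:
Z = 312 (Z = 8*(-1*(-39)) = 8*39 = 312)
-568*86 + Z = -568*86 + 312 = -48848 + 312 = -48536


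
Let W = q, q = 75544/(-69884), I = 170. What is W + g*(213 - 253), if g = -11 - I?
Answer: 126471154/17471 ≈ 7238.9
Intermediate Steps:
g = -181 (g = -11 - 1*170 = -11 - 170 = -181)
q = -18886/17471 (q = 75544*(-1/69884) = -18886/17471 ≈ -1.0810)
W = -18886/17471 ≈ -1.0810
W + g*(213 - 253) = -18886/17471 - 181*(213 - 253) = -18886/17471 - 181*(-40) = -18886/17471 + 7240 = 126471154/17471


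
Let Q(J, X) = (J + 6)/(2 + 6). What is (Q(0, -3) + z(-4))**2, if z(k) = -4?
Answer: 169/16 ≈ 10.563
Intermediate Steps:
Q(J, X) = 3/4 + J/8 (Q(J, X) = (6 + J)/8 = (6 + J)*(1/8) = 3/4 + J/8)
(Q(0, -3) + z(-4))**2 = ((3/4 + (1/8)*0) - 4)**2 = ((3/4 + 0) - 4)**2 = (3/4 - 4)**2 = (-13/4)**2 = 169/16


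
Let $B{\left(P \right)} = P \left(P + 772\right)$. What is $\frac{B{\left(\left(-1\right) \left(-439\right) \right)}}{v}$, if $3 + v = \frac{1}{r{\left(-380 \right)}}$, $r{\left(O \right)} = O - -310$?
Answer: $- \frac{37214030}{211} \approx -1.7637 \cdot 10^{5}$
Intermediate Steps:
$r{\left(O \right)} = 310 + O$ ($r{\left(O \right)} = O + 310 = 310 + O$)
$v = - \frac{211}{70}$ ($v = -3 + \frac{1}{310 - 380} = -3 + \frac{1}{-70} = -3 - \frac{1}{70} = - \frac{211}{70} \approx -3.0143$)
$B{\left(P \right)} = P \left(772 + P\right)$
$\frac{B{\left(\left(-1\right) \left(-439\right) \right)}}{v} = \frac{\left(-1\right) \left(-439\right) \left(772 - -439\right)}{- \frac{211}{70}} = 439 \left(772 + 439\right) \left(- \frac{70}{211}\right) = 439 \cdot 1211 \left(- \frac{70}{211}\right) = 531629 \left(- \frac{70}{211}\right) = - \frac{37214030}{211}$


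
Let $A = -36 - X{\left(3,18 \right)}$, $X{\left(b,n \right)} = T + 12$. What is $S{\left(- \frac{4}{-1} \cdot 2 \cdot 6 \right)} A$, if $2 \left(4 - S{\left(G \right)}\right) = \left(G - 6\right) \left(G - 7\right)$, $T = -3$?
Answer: $38565$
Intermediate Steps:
$X{\left(b,n \right)} = 9$ ($X{\left(b,n \right)} = -3 + 12 = 9$)
$S{\left(G \right)} = 4 - \frac{\left(-7 + G\right) \left(-6 + G\right)}{2}$ ($S{\left(G \right)} = 4 - \frac{\left(G - 6\right) \left(G - 7\right)}{2} = 4 - \frac{\left(-6 + G\right) \left(-7 + G\right)}{2} = 4 - \frac{\left(-7 + G\right) \left(-6 + G\right)}{2}$)
$A = -45$ ($A = -36 - 9 = -45$)
$S{\left(- \frac{4}{-1} \cdot 2 \cdot 6 \right)} A = \left(-17 - \frac{\left(- \frac{4}{-1} \cdot 2 \cdot 6\right)^{2}}{2} + \frac{13 - \frac{4}{-1} \cdot 2 \cdot 6}{2}\right) \left(-45\right) = \left(-17 - \frac{\left(\left(-4\right) \left(-1\right) 2 \cdot 6\right)^{2}}{2} + \frac{13 \left(-4\right) \left(-1\right) 2 \cdot 6}{2}\right) \left(-45\right) = \left(-17 - \frac{\left(4 \cdot 2 \cdot 6\right)^{2}}{2} + \frac{13 \cdot 4 \cdot 2 \cdot 6}{2}\right) \left(-45\right) = \left(-17 - \frac{\left(8 \cdot 6\right)^{2}}{2} + \frac{13 \cdot 8 \cdot 6}{2}\right) \left(-45\right) = \left(-17 - \frac{48^{2}}{2} + \frac{13}{2} \cdot 48\right) \left(-45\right) = \left(-17 - 1152 + 312\right) \left(-45\right) = \left(-857\right) \left(-45\right) = 38565$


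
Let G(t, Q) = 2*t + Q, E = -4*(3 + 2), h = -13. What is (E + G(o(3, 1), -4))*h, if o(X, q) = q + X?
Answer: 208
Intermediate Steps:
o(X, q) = X + q
E = -20 (E = -4*5 = -20)
G(t, Q) = Q + 2*t
(E + G(o(3, 1), -4))*h = (-20 + (-4 + 2*(3 + 1)))*(-13) = (-20 + (-4 + 2*4))*(-13) = (-20 + (-4 + 8))*(-13) = (-20 + 4)*(-13) = -16*(-13) = 208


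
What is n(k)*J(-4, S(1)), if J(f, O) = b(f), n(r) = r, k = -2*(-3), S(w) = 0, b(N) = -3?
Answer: -18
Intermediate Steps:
k = 6
J(f, O) = -3
n(k)*J(-4, S(1)) = 6*(-3) = -18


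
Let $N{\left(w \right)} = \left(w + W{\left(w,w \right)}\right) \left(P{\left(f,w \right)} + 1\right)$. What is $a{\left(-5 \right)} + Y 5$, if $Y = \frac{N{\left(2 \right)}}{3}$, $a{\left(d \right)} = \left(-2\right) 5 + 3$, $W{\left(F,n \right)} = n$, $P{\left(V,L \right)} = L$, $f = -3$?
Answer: $13$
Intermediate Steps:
$a{\left(d \right)} = -7$ ($a{\left(d \right)} = -10 + 3 = -7$)
$N{\left(w \right)} = 2 w \left(1 + w\right)$ ($N{\left(w \right)} = \left(w + w\right) \left(w + 1\right) = 2 w \left(1 + w\right)$)
$Y = 4$ ($Y = \frac{2 \cdot 2 \left(1 + 2\right)}{3} = 2 \cdot 2 \cdot 3 \cdot \frac{1}{3} = 12 \cdot \frac{1}{3} = 4$)
$a{\left(-5 \right)} + Y 5 = -7 + 4 \cdot 5 = -7 + 20 = 13$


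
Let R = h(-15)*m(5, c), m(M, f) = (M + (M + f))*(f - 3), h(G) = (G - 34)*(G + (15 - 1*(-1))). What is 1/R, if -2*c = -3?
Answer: 4/3381 ≈ 0.0011831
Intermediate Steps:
c = 3/2 (c = -½*(-3) = 3/2 ≈ 1.5000)
h(G) = (-34 + G)*(16 + G) (h(G) = (-34 + G)*(G + (15 + 1)) = (-34 + G)*(G + 16) = (-34 + G)*(16 + G))
m(M, f) = (-3 + f)*(f + 2*M) (m(M, f) = (f + 2*M)*(-3 + f) = (-3 + f)*(f + 2*M))
R = 3381/4 (R = (-544 + (-15)² - 18*(-15))*((3/2)² - 6*5 - 3*3/2 + 2*5*(3/2)) = (-544 + 225 + 270)*(9/4 - 30 - 9/2 + 15) = -49*(-69/4) = 3381/4 ≈ 845.25)
1/R = 1/(3381/4) = 4/3381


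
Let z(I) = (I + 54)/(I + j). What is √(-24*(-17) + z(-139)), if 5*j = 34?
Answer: √178544693/661 ≈ 20.215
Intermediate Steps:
j = 34/5 (j = (⅕)*34 = 34/5 ≈ 6.8000)
z(I) = (54 + I)/(34/5 + I) (z(I) = (I + 54)/(I + 34/5) = (54 + I)/(34/5 + I))
√(-24*(-17) + z(-139)) = √(-24*(-17) + 5*(54 - 139)/(34 + 5*(-139))) = √(408 + 5*(-85)/(34 - 695)) = √(408 + 5*(-85)/(-661)) = √(408 + 5*(-1/661)*(-85)) = √(408 + 425/661) = √(270113/661) = √178544693/661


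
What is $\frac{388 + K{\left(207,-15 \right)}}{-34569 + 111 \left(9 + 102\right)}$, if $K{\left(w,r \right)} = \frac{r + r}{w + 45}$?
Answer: $- \frac{16291}{934416} \approx -0.017434$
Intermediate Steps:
$K{\left(w,r \right)} = \frac{2 r}{45 + w}$
$\frac{388 + K{\left(207,-15 \right)}}{-34569 + 111 \left(9 + 102\right)} = \frac{388 + 2 \left(-15\right) \frac{1}{45 + 207}}{-34569 + 111 \left(9 + 102\right)} = \frac{388 + 2 \left(-15\right) \frac{1}{252}}{-34569 + 111 \cdot 111} = \frac{388 + 2 \left(-15\right) \frac{1}{252}}{-34569 + 12321} = \frac{388 - \frac{5}{42}}{-22248} = \frac{16291}{42} \left(- \frac{1}{22248}\right) = - \frac{16291}{934416}$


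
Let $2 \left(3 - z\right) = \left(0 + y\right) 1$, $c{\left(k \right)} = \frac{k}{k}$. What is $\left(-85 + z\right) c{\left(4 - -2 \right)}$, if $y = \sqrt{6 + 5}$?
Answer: $-82 - \frac{\sqrt{11}}{2} \approx -83.658$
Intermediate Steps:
$y = \sqrt{11} \approx 3.3166$
$c{\left(k \right)} = 1$
$z = 3 - \frac{\sqrt{11}}{2}$ ($z = 3 - \frac{\left(0 + \sqrt{11}\right) 1}{2} = 3 - \frac{\sqrt{11} \cdot 1}{2} = 3 - \frac{\sqrt{11}}{2} \approx 1.3417$)
$\left(-85 + z\right) c{\left(4 - -2 \right)} = \left(-85 + \left(3 - \frac{\sqrt{11}}{2}\right)\right) 1 = \left(-82 - \frac{\sqrt{11}}{2}\right) 1 = -82 - \frac{\sqrt{11}}{2}$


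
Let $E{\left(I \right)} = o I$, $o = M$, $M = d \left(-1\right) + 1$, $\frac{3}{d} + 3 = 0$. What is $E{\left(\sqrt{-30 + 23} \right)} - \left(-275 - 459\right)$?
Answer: $734 + 2 i \sqrt{7} \approx 734.0 + 5.2915 i$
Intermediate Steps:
$d = -1$ ($d = \frac{3}{-3 + 0} = \frac{3}{-3} = 3 \left(- \frac{1}{3}\right) = -1$)
$M = 2$ ($M = \left(-1\right) \left(-1\right) + 1 = 1 + 1 = 2$)
$o = 2$
$E{\left(I \right)} = 2 I$
$E{\left(\sqrt{-30 + 23} \right)} - \left(-275 - 459\right) = 2 \sqrt{-30 + 23} - \left(-275 - 459\right) = 2 \sqrt{-7} - -734 = 2 i \sqrt{7} + 734 = 734 + 2 i \sqrt{7}$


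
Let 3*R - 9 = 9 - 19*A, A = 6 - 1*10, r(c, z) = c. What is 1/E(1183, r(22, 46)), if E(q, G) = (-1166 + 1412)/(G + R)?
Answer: 80/369 ≈ 0.21680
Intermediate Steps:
A = -4 (A = 6 - 10 = -4)
R = 94/3 (R = 3 + (9 - 19*(-4))/3 = 3 + (9 + 76)/3 = 3 + (1/3)*85 = 3 + 85/3 = 94/3 ≈ 31.333)
E(q, G) = 246/(94/3 + G) (E(q, G) = (-1166 + 1412)/(G + 94/3) = 246/(94/3 + G))
1/E(1183, r(22, 46)) = 1/(738/(94 + 3*22)) = 1/(738/(94 + 66)) = 1/(738/160) = 1/(738*(1/160)) = 1/(369/80) = 80/369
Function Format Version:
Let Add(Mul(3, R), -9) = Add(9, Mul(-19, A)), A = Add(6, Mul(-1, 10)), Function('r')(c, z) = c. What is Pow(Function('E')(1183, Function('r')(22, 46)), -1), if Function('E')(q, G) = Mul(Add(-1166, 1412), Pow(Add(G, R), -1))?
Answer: Rational(80, 369) ≈ 0.21680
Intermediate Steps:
A = -4 (A = Add(6, -10) = -4)
R = Rational(94, 3) (R = Add(3, Mul(Rational(1, 3), Add(9, Mul(-19, -4)))) = Add(3, Mul(Rational(1, 3), Add(9, 76))) = Add(3, Mul(Rational(1, 3), 85)) = Add(3, Rational(85, 3)) = Rational(94, 3) ≈ 31.333)
Function('E')(q, G) = Mul(246, Pow(Add(Rational(94, 3), G), -1)) (Function('E')(q, G) = Mul(Add(-1166, 1412), Pow(Add(G, Rational(94, 3)), -1)) = Mul(246, Pow(Add(Rational(94, 3), G), -1)))
Pow(Function('E')(1183, Function('r')(22, 46)), -1) = Pow(Mul(738, Pow(Add(94, Mul(3, 22)), -1)), -1) = Pow(Mul(738, Pow(Add(94, 66), -1)), -1) = Pow(Mul(738, Pow(160, -1)), -1) = Pow(Mul(738, Rational(1, 160)), -1) = Pow(Rational(369, 80), -1) = Rational(80, 369)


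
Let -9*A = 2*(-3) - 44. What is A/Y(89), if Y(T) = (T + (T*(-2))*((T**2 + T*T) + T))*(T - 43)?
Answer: -25/586975203 ≈ -4.2591e-8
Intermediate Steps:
Y(T) = (-43 + T)*(T - 2*T*(T + 2*T**2)) (Y(T) = (T + (-2*T)*((T**2 + T**2) + T))*(-43 + T) = (T + (-2*T)*(2*T**2 + T))*(-43 + T) = (T + (-2*T)*(T + 2*T**2))*(-43 + T) = (T - 2*T*(T + 2*T**2))*(-43 + T) = (-43 + T)*(T - 2*T*(T + 2*T**2)))
A = 50/9 (A = -(2*(-3) - 44)/9 = -(-6 - 44)/9 = -1/9*(-50) = 50/9 ≈ 5.5556)
A/Y(89) = 50/(9*((89*(-43 - 4*89**3 + 87*89 + 170*89**2)))) = 50/(9*((89*(-43 - 4*704969 + 7743 + 170*7921)))) = 50/(9*((89*(-43 - 2819876 + 7743 + 1346570)))) = 50/(9*((89*(-1465606)))) = (50/9)/(-130438934) = (50/9)*(-1/130438934) = -25/586975203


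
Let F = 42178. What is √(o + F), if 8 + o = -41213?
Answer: √957 ≈ 30.935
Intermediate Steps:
o = -41221 (o = -8 - 41213 = -41221)
√(o + F) = √(-41221 + 42178) = √957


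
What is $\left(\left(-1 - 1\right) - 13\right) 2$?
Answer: $-30$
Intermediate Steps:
$\left(\left(-1 - 1\right) - 13\right) 2 = \left(-2 - 13\right) 2 = \left(-15\right) 2 = -30$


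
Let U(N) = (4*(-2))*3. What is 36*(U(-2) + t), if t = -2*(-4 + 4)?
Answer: -864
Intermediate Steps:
t = 0 (t = -2*0 = 0)
U(N) = -24 (U(N) = -8*3 = -24)
36*(U(-2) + t) = 36*(-24 + 0) = 36*(-24) = -864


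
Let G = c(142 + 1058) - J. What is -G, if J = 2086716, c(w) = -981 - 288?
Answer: 2087985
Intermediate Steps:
c(w) = -1269
G = -2087985 (G = -1269 - 1*2086716 = -1269 - 2086716 = -2087985)
-G = -1*(-2087985) = 2087985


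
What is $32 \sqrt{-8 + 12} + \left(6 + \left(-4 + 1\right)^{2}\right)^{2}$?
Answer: $289$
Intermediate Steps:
$32 \sqrt{-8 + 12} + \left(6 + \left(-4 + 1\right)^{2}\right)^{2} = 32 \sqrt{4} + \left(6 + \left(-3\right)^{2}\right)^{2} = 32 \cdot 2 + \left(6 + 9\right)^{2} = 64 + 15^{2} = 64 + 225 = 289$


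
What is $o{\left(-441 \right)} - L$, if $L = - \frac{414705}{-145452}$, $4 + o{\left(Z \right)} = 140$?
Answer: $\frac{6455589}{48484} \approx 133.15$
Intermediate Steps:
$o{\left(Z \right)} = 136$ ($o{\left(Z \right)} = -4 + 140 = 136$)
$L = \frac{138235}{48484}$ ($L = \left(-414705\right) \left(- \frac{1}{145452}\right) = \frac{138235}{48484} \approx 2.8511$)
$o{\left(-441 \right)} - L = 136 - \frac{138235}{48484} = \frac{6455589}{48484}$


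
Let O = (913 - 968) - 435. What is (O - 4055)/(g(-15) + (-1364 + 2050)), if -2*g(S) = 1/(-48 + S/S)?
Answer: -9494/1433 ≈ -6.6253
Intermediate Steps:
g(S) = 1/94 (g(S) = -1/(2*(-48 + S/S)) = -1/(2*(-48 + 1)) = -1/2/(-47) = -1/2*(-1/47) = 1/94)
O = -490 (O = -55 - 435 = -490)
(O - 4055)/(g(-15) + (-1364 + 2050)) = (-490 - 4055)/(1/94 + (-1364 + 2050)) = -4545/(1/94 + 686) = -4545/64485/94 = -4545*94/64485 = -9494/1433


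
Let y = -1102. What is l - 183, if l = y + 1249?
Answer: -36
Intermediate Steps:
l = 147 (l = -1102 + 1249 = 147)
l - 183 = 147 - 183 = -36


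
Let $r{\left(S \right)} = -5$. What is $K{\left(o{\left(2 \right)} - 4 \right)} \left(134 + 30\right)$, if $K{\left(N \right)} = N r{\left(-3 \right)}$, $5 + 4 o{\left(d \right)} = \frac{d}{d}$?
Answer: $4100$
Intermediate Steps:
$o{\left(d \right)} = -1$ ($o{\left(d \right)} = - \frac{5}{4} + \frac{d \frac{1}{d}}{4} = - \frac{5}{4} + \frac{1}{4} \cdot 1 = - \frac{5}{4} + \frac{1}{4} = -1$)
$K{\left(N \right)} = - 5 N$ ($K{\left(N \right)} = N \left(-5\right) = - 5 N$)
$K{\left(o{\left(2 \right)} - 4 \right)} \left(134 + 30\right) = - 5 \left(-1 - 4\right) \left(134 + 30\right) = - 5 \left(-1 - 4\right) 164 = \left(-5\right) \left(-5\right) 164 = 25 \cdot 164 = 4100$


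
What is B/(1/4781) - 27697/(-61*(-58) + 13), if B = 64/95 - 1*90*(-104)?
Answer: 15097326643169/337345 ≈ 4.4753e+7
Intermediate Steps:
B = 889264/95 (B = 64*(1/95) - 90*(-104) = 64/95 + 9360 = 889264/95 ≈ 9360.7)
B/(1/4781) - 27697/(-61*(-58) + 13) = 889264/(95*(1/4781)) - 27697/(-61*(-58) + 13) = 889264/(95*(1/4781)) - 27697/(3538 + 13) = (889264/95)*4781 - 27697/3551 = 4251571184/95 - 27697*1/3551 = 4251571184/95 - 27697/3551 = 15097326643169/337345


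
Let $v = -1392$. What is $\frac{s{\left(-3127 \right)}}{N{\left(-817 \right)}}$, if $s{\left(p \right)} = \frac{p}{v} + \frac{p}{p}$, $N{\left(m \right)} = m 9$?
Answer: $- \frac{4519}{10235376} \approx -0.00044151$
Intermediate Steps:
$N{\left(m \right)} = 9 m$
$s{\left(p \right)} = 1 - \frac{p}{1392}$ ($s{\left(p \right)} = \frac{p}{-1392} + \frac{p}{p} = p \left(- \frac{1}{1392}\right) + 1 = - \frac{p}{1392} + 1 = 1 - \frac{p}{1392}$)
$\frac{s{\left(-3127 \right)}}{N{\left(-817 \right)}} = \frac{1 - - \frac{3127}{1392}}{9 \left(-817\right)} = \frac{1 + \frac{3127}{1392}}{-7353} = \frac{4519}{1392} \left(- \frac{1}{7353}\right) = - \frac{4519}{10235376}$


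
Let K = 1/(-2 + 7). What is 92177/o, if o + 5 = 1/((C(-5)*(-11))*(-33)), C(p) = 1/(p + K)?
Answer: -55767085/3033 ≈ -18387.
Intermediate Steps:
K = ⅕ (K = 1/5 = ⅕ ≈ 0.20000)
C(p) = 1/(⅕ + p) (C(p) = 1/(p + ⅕) = 1/(⅕ + p))
o = -3033/605 (o = -5 + 1/(((5/(1 + 5*(-5)))*(-11))*(-33)) = -5 + 1/(((5/(1 - 25))*(-11))*(-33)) = -5 + 1/(((5/(-24))*(-11))*(-33)) = -5 + 1/(((5*(-1/24))*(-11))*(-33)) = -5 + 1/(-5/24*(-11)*(-33)) = -5 + 1/((55/24)*(-33)) = -5 + 1/(-605/8) = -5 - 8/605 = -3033/605 ≈ -5.0132)
92177/o = 92177/(-3033/605) = 92177*(-605/3033) = -55767085/3033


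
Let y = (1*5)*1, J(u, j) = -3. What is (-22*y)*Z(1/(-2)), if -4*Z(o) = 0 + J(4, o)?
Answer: -165/2 ≈ -82.500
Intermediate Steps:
y = 5 (y = 5*1 = 5)
Z(o) = ¾ (Z(o) = -(0 - 3)/4 = -¼*(-3) = ¾)
(-22*y)*Z(1/(-2)) = -22*5*(¾) = -110*¾ = -165/2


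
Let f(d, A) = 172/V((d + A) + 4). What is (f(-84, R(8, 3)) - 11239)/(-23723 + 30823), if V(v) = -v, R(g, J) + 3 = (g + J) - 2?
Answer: -415757/262700 ≈ -1.5826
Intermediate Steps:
R(g, J) = -5 + J + g (R(g, J) = -3 + ((g + J) - 2) = -3 + ((J + g) - 2) = -3 + (-2 + J + g) = -5 + J + g)
f(d, A) = 172/(-4 - A - d) (f(d, A) = 172/((-((d + A) + 4))) = 172/((-((A + d) + 4))) = 172/((-(4 + A + d))) = 172/(-4 - A - d))
(f(-84, R(8, 3)) - 11239)/(-23723 + 30823) = (-172/(4 + (-5 + 3 + 8) - 84) - 11239)/(-23723 + 30823) = (-172/(4 + 6 - 84) - 11239)/7100 = (-172/(-74) - 11239)*(1/7100) = (-172*(-1/74) - 11239)*(1/7100) = (86/37 - 11239)*(1/7100) = -415757/37*1/7100 = -415757/262700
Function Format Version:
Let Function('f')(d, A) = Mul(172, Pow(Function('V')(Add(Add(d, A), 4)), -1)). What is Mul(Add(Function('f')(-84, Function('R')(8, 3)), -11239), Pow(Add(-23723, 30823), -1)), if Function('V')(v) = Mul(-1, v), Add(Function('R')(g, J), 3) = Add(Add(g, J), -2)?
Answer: Rational(-415757, 262700) ≈ -1.5826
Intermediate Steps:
Function('R')(g, J) = Add(-5, J, g) (Function('R')(g, J) = Add(-3, Add(Add(g, J), -2)) = Add(-3, Add(Add(J, g), -2)) = Add(-3, Add(-2, J, g)) = Add(-5, J, g))
Function('f')(d, A) = Mul(172, Pow(Add(-4, Mul(-1, A), Mul(-1, d)), -1)) (Function('f')(d, A) = Mul(172, Pow(Mul(-1, Add(Add(d, A), 4)), -1)) = Mul(172, Pow(Mul(-1, Add(Add(A, d), 4)), -1)) = Mul(172, Pow(Mul(-1, Add(4, A, d)), -1)) = Mul(172, Pow(Add(-4, Mul(-1, A), Mul(-1, d)), -1)))
Mul(Add(Function('f')(-84, Function('R')(8, 3)), -11239), Pow(Add(-23723, 30823), -1)) = Mul(Add(Mul(-172, Pow(Add(4, Add(-5, 3, 8), -84), -1)), -11239), Pow(Add(-23723, 30823), -1)) = Mul(Add(Mul(-172, Pow(Add(4, 6, -84), -1)), -11239), Pow(7100, -1)) = Mul(Add(Mul(-172, Pow(-74, -1)), -11239), Rational(1, 7100)) = Mul(Add(Mul(-172, Rational(-1, 74)), -11239), Rational(1, 7100)) = Mul(Add(Rational(86, 37), -11239), Rational(1, 7100)) = Mul(Rational(-415757, 37), Rational(1, 7100)) = Rational(-415757, 262700)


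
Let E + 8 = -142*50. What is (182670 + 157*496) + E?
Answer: 253434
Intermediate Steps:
E = -7108 (E = -8 - 142*50 = -8 - 7100 = -7108)
(182670 + 157*496) + E = (182670 + 157*496) - 7108 = (182670 + 77872) - 7108 = 260542 - 7108 = 253434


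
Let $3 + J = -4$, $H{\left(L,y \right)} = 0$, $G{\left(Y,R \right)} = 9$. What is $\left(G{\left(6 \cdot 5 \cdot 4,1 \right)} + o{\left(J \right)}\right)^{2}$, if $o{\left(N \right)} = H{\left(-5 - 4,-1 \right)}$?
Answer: $81$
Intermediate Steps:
$J = -7$ ($J = -3 - 4 = -7$)
$o{\left(N \right)} = 0$
$\left(G{\left(6 \cdot 5 \cdot 4,1 \right)} + o{\left(J \right)}\right)^{2} = \left(9 + 0\right)^{2} = 9^{2} = 81$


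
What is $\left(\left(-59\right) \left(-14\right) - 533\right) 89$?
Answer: $26077$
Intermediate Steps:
$\left(\left(-59\right) \left(-14\right) - 533\right) 89 = \left(826 - 533\right) 89 = 293 \cdot 89 = 26077$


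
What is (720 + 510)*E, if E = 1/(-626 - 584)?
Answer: -123/121 ≈ -1.0165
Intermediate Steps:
E = -1/1210 (E = 1/(-1210) = -1/1210 ≈ -0.00082645)
(720 + 510)*E = (720 + 510)*(-1/1210) = 1230*(-1/1210) = -123/121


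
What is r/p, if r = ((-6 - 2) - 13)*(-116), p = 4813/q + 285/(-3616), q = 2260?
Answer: 6291840/5297 ≈ 1187.8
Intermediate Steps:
p = 37079/18080 (p = 4813/2260 + 285/(-3616) = 4813*(1/2260) + 285*(-1/3616) = 4813/2260 - 285/3616 = 37079/18080 ≈ 2.0508)
r = 2436 (r = (-8 - 13)*(-116) = -21*(-116) = 2436)
r/p = 2436/(37079/18080) = 2436*(18080/37079) = 6291840/5297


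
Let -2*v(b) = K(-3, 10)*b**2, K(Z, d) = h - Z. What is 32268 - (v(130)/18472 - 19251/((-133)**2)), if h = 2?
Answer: 5272355472233/163375604 ≈ 32271.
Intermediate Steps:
K(Z, d) = 2 - Z
v(b) = -5*b**2/2 (v(b) = -(2 - 1*(-3))*b**2/2 = -(2 + 3)*b**2/2 = -5*b**2/2)
32268 - (v(130)/18472 - 19251/((-133)**2)) = 32268 - (-5/2*130**2/18472 - 19251/((-133)**2)) = 32268 - (-5/2*16900*(1/18472) - 19251/17689) = 32268 - (-42250*1/18472 - 19251*1/17689) = 32268 - (-21125/9236 - 19251/17689) = 32268 - 1*(-551482361/163375604) = 32268 + 551482361/163375604 = 5272355472233/163375604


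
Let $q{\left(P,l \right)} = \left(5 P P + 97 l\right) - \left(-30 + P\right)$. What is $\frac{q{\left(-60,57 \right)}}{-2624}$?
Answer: $- \frac{23619}{2624} \approx -9.0011$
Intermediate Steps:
$q{\left(P,l \right)} = 30 - P + 5 P^{2} + 97 l$ ($q{\left(P,l \right)} = \left(5 P^{2} + 97 l\right) - \left(-30 + P\right) = 30 - P + 5 P^{2} + 97 l$)
$\frac{q{\left(-60,57 \right)}}{-2624} = \frac{30 - -60 + 5 \left(-60\right)^{2} + 97 \cdot 57}{-2624} = \left(30 + 60 + 5 \cdot 3600 + 5529\right) \left(- \frac{1}{2624}\right) = \left(30 + 60 + 18000 + 5529\right) \left(- \frac{1}{2624}\right) = 23619 \left(- \frac{1}{2624}\right) = - \frac{23619}{2624}$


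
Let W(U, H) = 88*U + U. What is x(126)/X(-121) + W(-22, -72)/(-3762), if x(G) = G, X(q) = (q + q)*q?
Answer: 1313822/2503611 ≈ 0.52477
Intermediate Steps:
X(q) = 2*q**2 (X(q) = (2*q)*q = 2*q**2)
W(U, H) = 89*U
x(126)/X(-121) + W(-22, -72)/(-3762) = 126/((2*(-121)**2)) + (89*(-22))/(-3762) = 126/((2*14641)) - 1958*(-1/3762) = 126/29282 + 89/171 = 126*(1/29282) + 89/171 = 63/14641 + 89/171 = 1313822/2503611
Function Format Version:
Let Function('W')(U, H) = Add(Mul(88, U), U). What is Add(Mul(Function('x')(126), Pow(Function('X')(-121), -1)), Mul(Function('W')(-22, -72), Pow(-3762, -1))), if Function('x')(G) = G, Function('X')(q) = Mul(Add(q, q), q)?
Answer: Rational(1313822, 2503611) ≈ 0.52477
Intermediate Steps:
Function('X')(q) = Mul(2, Pow(q, 2)) (Function('X')(q) = Mul(Mul(2, q), q) = Mul(2, Pow(q, 2)))
Function('W')(U, H) = Mul(89, U)
Add(Mul(Function('x')(126), Pow(Function('X')(-121), -1)), Mul(Function('W')(-22, -72), Pow(-3762, -1))) = Add(Mul(126, Pow(Mul(2, Pow(-121, 2)), -1)), Mul(Mul(89, -22), Pow(-3762, -1))) = Add(Mul(126, Pow(Mul(2, 14641), -1)), Mul(-1958, Rational(-1, 3762))) = Add(Mul(126, Pow(29282, -1)), Rational(89, 171)) = Add(Mul(126, Rational(1, 29282)), Rational(89, 171)) = Add(Rational(63, 14641), Rational(89, 171)) = Rational(1313822, 2503611)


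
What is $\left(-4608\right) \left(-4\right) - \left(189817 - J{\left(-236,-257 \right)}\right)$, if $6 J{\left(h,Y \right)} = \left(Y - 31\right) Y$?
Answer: $-159049$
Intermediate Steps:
$J{\left(h,Y \right)} = \frac{Y \left(-31 + Y\right)}{6}$ ($J{\left(h,Y \right)} = \frac{\left(Y - 31\right) Y}{6} = \frac{\left(-31 + Y\right) Y}{6} = \frac{Y \left(-31 + Y\right)}{6}$)
$\left(-4608\right) \left(-4\right) - \left(189817 - J{\left(-236,-257 \right)}\right) = \left(-4608\right) \left(-4\right) - \left(189817 - \frac{1}{6} \left(-257\right) \left(-31 - 257\right)\right) = 18432 - \left(189817 - \frac{1}{6} \left(-257\right) \left(-288\right)\right) = 18432 - \left(189817 - 12336\right) = 18432 - 177481 = -159049$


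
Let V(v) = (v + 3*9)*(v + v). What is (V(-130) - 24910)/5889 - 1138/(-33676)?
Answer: 34837901/99158982 ≈ 0.35133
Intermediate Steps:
V(v) = 2*v*(27 + v) (V(v) = (v + 27)*(2*v) = (27 + v)*(2*v) = 2*v*(27 + v))
(V(-130) - 24910)/5889 - 1138/(-33676) = (2*(-130)*(27 - 130) - 24910)/5889 - 1138/(-33676) = (2*(-130)*(-103) - 24910)*(1/5889) - 1138*(-1/33676) = (26780 - 24910)*(1/5889) + 569/16838 = 1870*(1/5889) + 569/16838 = 1870/5889 + 569/16838 = 34837901/99158982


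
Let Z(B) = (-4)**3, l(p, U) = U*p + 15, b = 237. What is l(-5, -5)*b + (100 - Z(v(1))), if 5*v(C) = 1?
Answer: 9644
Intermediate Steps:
v(C) = 1/5 (v(C) = (1/5)*1 = 1/5)
l(p, U) = 15 + U*p
Z(B) = -64
l(-5, -5)*b + (100 - Z(v(1))) = (15 - 5*(-5))*237 + (100 - 1*(-64)) = (15 + 25)*237 + (100 + 64) = 40*237 + 164 = 9480 + 164 = 9644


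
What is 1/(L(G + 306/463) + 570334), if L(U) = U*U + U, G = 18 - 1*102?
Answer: 214369/123732943324 ≈ 1.7325e-6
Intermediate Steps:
G = -84 (G = 18 - 102 = -84)
L(U) = U + U² (L(U) = U² + U = U + U²)
1/(L(G + 306/463) + 570334) = 1/((-84 + 306/463)*(1 + (-84 + 306/463)) + 570334) = 1/(-38586*(1 - 38586/463)/463 + 570334) = 1/(-38586/463*(-38123/463) + 570334) = 1/(1471014078/214369 + 570334) = 1/(123732943324/214369) = 214369/123732943324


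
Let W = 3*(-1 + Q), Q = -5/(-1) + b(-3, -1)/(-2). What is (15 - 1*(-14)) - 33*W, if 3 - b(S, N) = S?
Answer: -70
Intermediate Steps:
b(S, N) = 3 - S
Q = 2 (Q = -5/(-1) + (3 - 1*(-3))/(-2) = -5*(-1) + (3 + 3)*(-½) = 5 + 6*(-½) = 5 - 3 = 2)
W = 3 (W = 3*(-1 + 2) = 3*1 = 3)
(15 - 1*(-14)) - 33*W = (15 - 1*(-14)) - 33*3 = (15 + 14) - 99 = 29 - 99 = -70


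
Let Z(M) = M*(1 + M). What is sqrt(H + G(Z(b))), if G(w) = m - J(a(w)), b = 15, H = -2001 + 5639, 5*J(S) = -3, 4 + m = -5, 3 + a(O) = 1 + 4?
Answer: 2*sqrt(22685)/5 ≈ 60.246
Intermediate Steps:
a(O) = 2 (a(O) = -3 + (1 + 4) = -3 + 5 = 2)
m = -9 (m = -4 - 5 = -9)
J(S) = -3/5 (J(S) = (1/5)*(-3) = -3/5)
H = 3638
G(w) = -42/5 (G(w) = -9 - 1*(-3/5) = -9 + 3/5 = -42/5)
sqrt(H + G(Z(b))) = sqrt(3638 - 42/5) = sqrt(18148/5) = 2*sqrt(22685)/5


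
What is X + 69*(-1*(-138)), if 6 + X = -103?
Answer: 9413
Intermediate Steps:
X = -109 (X = -6 - 103 = -109)
X + 69*(-1*(-138)) = -109 + 69*(-1*(-138)) = -109 + 69*138 = -109 + 9522 = 9413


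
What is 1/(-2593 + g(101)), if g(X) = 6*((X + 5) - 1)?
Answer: -1/1963 ≈ -0.00050942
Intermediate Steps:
g(X) = 24 + 6*X (g(X) = 6*((5 + X) - 1) = 6*(4 + X) = 24 + 6*X)
1/(-2593 + g(101)) = 1/(-2593 + (24 + 6*101)) = 1/(-2593 + (24 + 606)) = 1/(-2593 + 630) = 1/(-1963) = -1/1963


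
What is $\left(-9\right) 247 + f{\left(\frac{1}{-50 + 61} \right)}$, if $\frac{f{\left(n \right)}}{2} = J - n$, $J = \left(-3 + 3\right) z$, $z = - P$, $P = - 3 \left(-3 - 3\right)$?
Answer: $- \frac{24455}{11} \approx -2223.2$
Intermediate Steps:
$P = 18$ ($P = \left(-3\right) \left(-6\right) = 18$)
$z = -18$ ($z = \left(-1\right) 18 = -18$)
$J = 0$ ($J = \left(-3 + 3\right) \left(-18\right) = 0 \left(-18\right) = 0$)
$f{\left(n \right)} = - 2 n$ ($f{\left(n \right)} = 2 \left(0 - n\right) = 2 \left(- n\right) = - 2 n$)
$\left(-9\right) 247 + f{\left(\frac{1}{-50 + 61} \right)} = \left(-9\right) 247 - \frac{2}{-50 + 61} = -2223 - \frac{2}{11} = - \frac{24455}{11}$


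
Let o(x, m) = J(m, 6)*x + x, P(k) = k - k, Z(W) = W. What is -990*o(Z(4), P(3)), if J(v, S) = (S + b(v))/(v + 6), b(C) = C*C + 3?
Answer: -9900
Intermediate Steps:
b(C) = 3 + C² (b(C) = C² + 3 = 3 + C²)
J(v, S) = (3 + S + v²)/(6 + v) (J(v, S) = (S + (3 + v²))/(v + 6) = (3 + S + v²)/(6 + v))
P(k) = 0
o(x, m) = x + x*(9 + m²)/(6 + m) (o(x, m) = ((3 + 6 + m²)/(6 + m))*x + x = ((9 + m²)/(6 + m))*x + x = x*(9 + m²)/(6 + m) + x = x + x*(9 + m²)/(6 + m))
-990*o(Z(4), P(3)) = -3960*(15 + 0 + 0²)/(6 + 0) = -3960*(15 + 0 + 0)/6 = -3960*15/6 = -990*10 = -9900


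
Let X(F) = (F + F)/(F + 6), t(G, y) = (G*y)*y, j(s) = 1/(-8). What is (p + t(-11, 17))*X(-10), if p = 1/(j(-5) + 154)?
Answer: -19566705/1231 ≈ -15895.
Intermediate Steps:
j(s) = -⅛
t(G, y) = G*y²
X(F) = 2*F/(6 + F) (X(F) = (2*F)/(6 + F) = 2*F/(6 + F))
p = 8/1231 (p = 1/(-⅛ + 154) = 1/(1231/8) = 8/1231 ≈ 0.0064988)
(p + t(-11, 17))*X(-10) = (8/1231 - 11*17²)*(2*(-10)/(6 - 10)) = (8/1231 - 11*289)*(2*(-10)/(-4)) = (8/1231 - 3179)*(2*(-10)*(-¼)) = -3913341/1231*5 = -19566705/1231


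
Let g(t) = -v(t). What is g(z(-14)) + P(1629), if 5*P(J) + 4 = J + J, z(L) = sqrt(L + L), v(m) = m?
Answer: 3254/5 - 2*I*sqrt(7) ≈ 650.8 - 5.2915*I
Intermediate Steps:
z(L) = sqrt(2)*sqrt(L) (z(L) = sqrt(2*L) = sqrt(2)*sqrt(L))
P(J) = -4/5 + 2*J/5 (P(J) = -4/5 + (J + J)/5 = -4/5 + (2*J)/5 = -4/5 + 2*J/5)
g(t) = -t
g(z(-14)) + P(1629) = -sqrt(2)*sqrt(-14) + (-4/5 + (2/5)*1629) = -sqrt(2)*I*sqrt(14) + (-4/5 + 3258/5) = -2*I*sqrt(7) + 3254/5 = 3254/5 - 2*I*sqrt(7)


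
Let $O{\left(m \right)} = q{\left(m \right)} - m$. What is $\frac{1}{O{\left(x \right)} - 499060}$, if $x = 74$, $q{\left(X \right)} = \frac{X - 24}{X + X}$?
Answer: $- \frac{74}{36935891} \approx -2.0035 \cdot 10^{-6}$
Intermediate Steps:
$q{\left(X \right)} = \frac{-24 + X}{2 X}$
$O{\left(m \right)} = - m + \frac{-24 + m}{2 m}$ ($O{\left(m \right)} = \frac{-24 + m}{2 m} - m = - m + \frac{-24 + m}{2 m}$)
$\frac{1}{O{\left(x \right)} - 499060} = \frac{1}{\left(\frac{1}{2} - 74 - \frac{12}{74}\right) - 499060} = \frac{1}{\left(\frac{1}{2} - 74 - \frac{6}{37}\right) - 499060} = \frac{1}{- \frac{5451}{74} - 499060} = \frac{1}{- \frac{36935891}{74}} = - \frac{74}{36935891}$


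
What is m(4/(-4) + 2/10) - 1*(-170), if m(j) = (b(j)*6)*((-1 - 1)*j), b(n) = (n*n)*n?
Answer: 103178/625 ≈ 165.08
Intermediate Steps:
b(n) = n**3 (b(n) = n**2*n = n**3)
m(j) = -12*j**4 (m(j) = (j**3*6)*((-1 - 1)*j) = (6*j**3)*(-2*j) = -12*j**4)
m(4/(-4) + 2/10) - 1*(-170) = -12*(4/(-4) + 2/10)**4 - 1*(-170) = -12*(4*(-1/4) + 2*(1/10))**4 + 170 = -12*(-1 + 1/5)**4 + 170 = -12*(-4/5)**4 + 170 = -12*256/625 + 170 = -3072/625 + 170 = 103178/625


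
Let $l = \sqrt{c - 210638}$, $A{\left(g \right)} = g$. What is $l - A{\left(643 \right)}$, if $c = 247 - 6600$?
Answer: $-643 + i \sqrt{216991} \approx -643.0 + 465.82 i$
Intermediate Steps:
$c = -6353$ ($c = 247 - 6600 = -6353$)
$l = i \sqrt{216991}$ ($l = \sqrt{-6353 - 210638} = \sqrt{-216991} = i \sqrt{216991} \approx 465.82 i$)
$l - A{\left(643 \right)} = i \sqrt{216991} - 643 = -643 + i \sqrt{216991}$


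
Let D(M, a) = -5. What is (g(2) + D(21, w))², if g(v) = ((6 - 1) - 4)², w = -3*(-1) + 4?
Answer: 16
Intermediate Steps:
w = 7 (w = 3 + 4 = 7)
g(v) = 1 (g(v) = (5 - 4)² = 1² = 1)
(g(2) + D(21, w))² = (1 - 5)² = (-4)² = 16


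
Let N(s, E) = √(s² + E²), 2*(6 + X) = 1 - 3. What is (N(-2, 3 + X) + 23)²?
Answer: 549 + 92*√5 ≈ 754.72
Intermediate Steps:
X = -7 (X = -6 + (1 - 3)/2 = -6 + (½)*(-2) = -6 - 1 = -7)
N(s, E) = √(E² + s²)
(N(-2, 3 + X) + 23)² = (√((3 - 7)² + (-2)²) + 23)² = (√((-4)² + 4) + 23)² = (√(16 + 4) + 23)² = (√20 + 23)² = (2*√5 + 23)² = (23 + 2*√5)²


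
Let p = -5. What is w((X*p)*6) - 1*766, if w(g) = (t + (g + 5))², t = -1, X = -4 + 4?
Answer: -750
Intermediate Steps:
X = 0
w(g) = (4 + g)² (w(g) = (-1 + (g + 5))² = (-1 + (5 + g))² = (4 + g)²)
w((X*p)*6) - 1*766 = (4 + (0*(-5))*6)² - 1*766 = (4 + 0*6)² - 766 = (4 + 0)² - 766 = 4² - 766 = 16 - 766 = -750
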